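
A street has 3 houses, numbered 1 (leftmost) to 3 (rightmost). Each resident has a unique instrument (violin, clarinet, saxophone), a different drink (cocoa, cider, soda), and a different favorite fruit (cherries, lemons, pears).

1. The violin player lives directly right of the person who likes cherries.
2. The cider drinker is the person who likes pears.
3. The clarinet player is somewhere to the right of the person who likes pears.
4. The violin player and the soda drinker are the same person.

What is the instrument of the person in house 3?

House 1 instrument: only saxophone fits.
House 3's favorite fruit must be lemons (nothing else left).
The clarinet player is narrowed to house 2 or 3; consider each.
Placing it in house 3 leads to a contradiction, so it's in house 2.
The person who likes pears is in house 1 (clue 3).
So house 3 gets violin for instrument.
That leaves cherries as the favorite fruit for house 2.
By clue 2, the cider drinker is in house 1.
Clue 4: the soda drinker is in house 3.
So house 2 gets cocoa for drink.
So: house 1 = saxophone/cider/pears, house 2 = clarinet/cocoa/cherries, house 3 = violin/soda/lemons.

violin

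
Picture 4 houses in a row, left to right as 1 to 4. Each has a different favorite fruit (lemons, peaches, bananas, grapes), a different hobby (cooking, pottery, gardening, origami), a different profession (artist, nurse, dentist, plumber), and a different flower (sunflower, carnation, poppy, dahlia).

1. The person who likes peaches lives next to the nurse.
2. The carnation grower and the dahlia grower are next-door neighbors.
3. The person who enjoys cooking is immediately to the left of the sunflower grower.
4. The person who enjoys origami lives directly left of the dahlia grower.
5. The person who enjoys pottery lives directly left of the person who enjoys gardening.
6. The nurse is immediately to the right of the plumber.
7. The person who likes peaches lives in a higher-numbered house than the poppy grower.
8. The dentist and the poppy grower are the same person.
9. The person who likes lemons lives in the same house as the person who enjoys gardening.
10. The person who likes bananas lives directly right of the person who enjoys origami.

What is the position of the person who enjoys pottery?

3

The only favorite fruit still possible for house 1 is grapes.
House 4's hobby must be gardening (nothing else left).
The person who enjoys pottery is in house 3 (clue 5).
Clue 9: the person who likes lemons is in house 4.
So house 4 gets carnation for flower.
Clue 2 places the dahlia grower in house 3.
By clue 4, the person who enjoys origami is in house 2.
Clue 10 places the person who likes bananas in house 3.
House 2 favorite fruit: only peaches fits.
House 1's hobby must be cooking (nothing else left).
House 1's flower must be poppy (nothing else left).
House 2 flower: only sunflower fits.
The nurse is in house 3 (clue 1).
Clue 6: the plumber is in house 2.
Clue 8: the dentist is in house 1.
The only profession still possible for house 4 is artist.
So: house 1 = grapes/cooking/dentist/poppy, house 2 = peaches/origami/plumber/sunflower, house 3 = bananas/pottery/nurse/dahlia, house 4 = lemons/gardening/artist/carnation.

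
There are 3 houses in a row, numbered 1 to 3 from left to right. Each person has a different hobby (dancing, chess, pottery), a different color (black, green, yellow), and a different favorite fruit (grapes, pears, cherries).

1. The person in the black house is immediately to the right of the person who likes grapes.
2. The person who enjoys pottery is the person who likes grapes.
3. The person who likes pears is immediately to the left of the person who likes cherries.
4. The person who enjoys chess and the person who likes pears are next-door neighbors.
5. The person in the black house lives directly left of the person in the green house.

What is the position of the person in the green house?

3

Clue 5 places the person in the black house in house 2.
Clue 5 places the person in the green house in house 3.
That leaves yellow as the color for house 1.
House 3's favorite fruit must be cherries (nothing else left).
By clue 1, the person who likes grapes is in house 1.
From clue 2, the person who enjoys pottery must be in house 1.
Clue 3: the person who likes pears is in house 2.
That leaves dancing as the hobby for house 2.
The only hobby still possible for house 3 is chess.
So: house 1 = pottery/yellow/grapes, house 2 = dancing/black/pears, house 3 = chess/green/cherries.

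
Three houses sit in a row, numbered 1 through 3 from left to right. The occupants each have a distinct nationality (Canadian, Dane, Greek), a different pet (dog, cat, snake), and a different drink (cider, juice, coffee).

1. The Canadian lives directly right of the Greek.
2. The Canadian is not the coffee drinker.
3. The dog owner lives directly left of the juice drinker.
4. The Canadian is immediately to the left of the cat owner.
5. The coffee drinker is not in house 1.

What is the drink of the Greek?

Clue 4 places the Canadian in house 2.
The cat owner is in house 3 (clue 4).
The only nationality still possible for house 1 is Greek.
House 3 nationality: only Dane fits.
The only drink still possible for house 1 is cider.
By clue 2, the coffee drinker is in house 3.
House 2's drink must be juice (nothing else left).
Clue 3 places the dog owner in house 1.
So house 2 gets snake for pet.
So: house 1 = Greek/dog/cider, house 2 = Canadian/snake/juice, house 3 = Dane/cat/coffee.

cider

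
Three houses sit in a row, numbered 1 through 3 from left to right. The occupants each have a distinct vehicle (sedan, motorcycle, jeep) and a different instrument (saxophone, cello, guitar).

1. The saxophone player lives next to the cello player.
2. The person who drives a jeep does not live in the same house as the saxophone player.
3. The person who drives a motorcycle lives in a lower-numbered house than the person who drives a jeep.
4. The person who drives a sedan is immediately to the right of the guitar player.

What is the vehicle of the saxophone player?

sedan

The only vehicle still possible for house 1 is motorcycle.
The person who drives a jeep is narrowed to house 2 or 3; consider each.
Placing it in house 2 leads to a contradiction, so it's in house 3.
House 2 vehicle: only sedan fits.
House 3's instrument must be cello (nothing else left).
The saxophone player is in house 2 (clue 1).
The guitar player is in house 1 (clue 4).
So: house 1 = motorcycle/guitar, house 2 = sedan/saxophone, house 3 = jeep/cello.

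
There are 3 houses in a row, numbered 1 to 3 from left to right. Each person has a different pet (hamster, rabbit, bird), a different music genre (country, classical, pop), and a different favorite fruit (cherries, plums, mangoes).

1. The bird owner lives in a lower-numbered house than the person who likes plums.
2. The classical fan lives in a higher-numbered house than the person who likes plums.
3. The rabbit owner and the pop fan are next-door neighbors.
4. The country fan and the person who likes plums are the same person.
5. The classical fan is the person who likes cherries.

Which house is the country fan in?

Clue 2: the classical fan is in house 3.
The person who likes plums is in house 2 (clue 2).
Clue 4: the country fan is in house 2.
From clue 5, the person who likes cherries must be in house 3.
So house 1 gets pop for music genre.
House 1 favorite fruit: only mangoes fits.
From clue 1, the bird owner must be in house 1.
Clue 3: the rabbit owner is in house 2.
So house 3 gets hamster for pet.
So: house 1 = bird/pop/mangoes, house 2 = rabbit/country/plums, house 3 = hamster/classical/cherries.

2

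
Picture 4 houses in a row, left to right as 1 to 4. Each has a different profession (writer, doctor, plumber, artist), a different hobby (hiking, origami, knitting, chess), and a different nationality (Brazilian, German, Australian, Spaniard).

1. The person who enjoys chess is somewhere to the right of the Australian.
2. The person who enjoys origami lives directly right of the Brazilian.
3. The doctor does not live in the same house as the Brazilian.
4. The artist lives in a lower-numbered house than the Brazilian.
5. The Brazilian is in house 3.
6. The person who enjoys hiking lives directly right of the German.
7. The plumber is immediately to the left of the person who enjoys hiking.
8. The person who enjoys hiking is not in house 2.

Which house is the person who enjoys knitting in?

1

By clue 5, the Brazilian is in house 3.
The only hobby still possible for house 1 is knitting.
That leaves Spaniard as the nationality for house 4.
Clue 2 places the person who enjoys origami in house 4.
From clue 6, the person who enjoys hiking must be in house 3.
Clue 6: the German is in house 2.
Clue 7 places the plumber in house 2.
House 1 profession: only artist fits.
So house 3 gets writer for profession.
House 4 profession: only doctor fits.
So house 2 gets chess for hobby.
House 1's nationality must be Australian (nothing else left).
So: house 1 = artist/knitting/Australian, house 2 = plumber/chess/German, house 3 = writer/hiking/Brazilian, house 4 = doctor/origami/Spaniard.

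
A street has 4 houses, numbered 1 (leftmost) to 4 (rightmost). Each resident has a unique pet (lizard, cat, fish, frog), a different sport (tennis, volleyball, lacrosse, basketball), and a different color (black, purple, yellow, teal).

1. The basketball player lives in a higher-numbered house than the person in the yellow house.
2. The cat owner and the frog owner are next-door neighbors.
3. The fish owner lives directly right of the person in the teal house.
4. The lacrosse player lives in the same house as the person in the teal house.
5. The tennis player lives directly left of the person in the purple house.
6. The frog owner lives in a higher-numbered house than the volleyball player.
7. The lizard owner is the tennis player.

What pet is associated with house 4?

fish

That leaves basketball as the sport for house 4.
The fish owner is narrowed to house 2 or 3 or 4; consider each.
Placing it in house 2 and house 3 leads to a contradiction, so it's in house 4.
From clue 3, the person in the teal house must be in house 3.
The lacrosse player is in house 3 (clue 4).
By clue 5, the tennis player is in house 1.
From clue 5, the person in the purple house must be in house 2.
By clue 7, the lizard owner is in house 1.
So house 2 gets volleyball for sport.
House 1 color: only yellow fits.
That leaves black as the color for house 4.
From clue 6, the frog owner must be in house 3.
So house 2 gets cat for pet.
So: house 1 = lizard/tennis/yellow, house 2 = cat/volleyball/purple, house 3 = frog/lacrosse/teal, house 4 = fish/basketball/black.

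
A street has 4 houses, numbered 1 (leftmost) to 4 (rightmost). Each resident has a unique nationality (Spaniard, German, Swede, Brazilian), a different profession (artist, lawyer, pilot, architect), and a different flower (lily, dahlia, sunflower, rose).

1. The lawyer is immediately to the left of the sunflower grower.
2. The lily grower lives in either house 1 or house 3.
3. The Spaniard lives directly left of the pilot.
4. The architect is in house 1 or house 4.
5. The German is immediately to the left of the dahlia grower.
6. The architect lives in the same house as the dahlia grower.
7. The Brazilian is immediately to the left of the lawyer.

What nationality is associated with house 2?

Spaniard

From clue 6, the architect must be in house 4.
By clue 6, the dahlia grower is in house 4.
The only nationality still possible for house 4 is Swede.
House 1 profession: only artist fits.
By clue 1, the lawyer is in house 2.
The sunflower grower is in house 3 (clue 1).
By clue 5, the German is in house 3.
By clue 7, the Brazilian is in house 1.
House 2's nationality must be Spaniard (nothing else left).
House 3 profession: only pilot fits.
That leaves rose as the flower for house 2.
The only flower still possible for house 1 is lily.
So: house 1 = Brazilian/artist/lily, house 2 = Spaniard/lawyer/rose, house 3 = German/pilot/sunflower, house 4 = Swede/architect/dahlia.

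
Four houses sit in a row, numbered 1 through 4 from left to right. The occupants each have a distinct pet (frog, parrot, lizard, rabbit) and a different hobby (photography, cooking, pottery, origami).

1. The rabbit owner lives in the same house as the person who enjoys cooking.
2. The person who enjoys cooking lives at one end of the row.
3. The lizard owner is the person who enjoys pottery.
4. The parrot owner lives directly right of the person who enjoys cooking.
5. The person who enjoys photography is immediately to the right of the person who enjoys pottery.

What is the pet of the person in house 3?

From clue 4, the parrot owner must be in house 2.
Clue 4 places the person who enjoys cooking in house 1.
From clue 1, the rabbit owner must be in house 1.
By clue 3, the lizard owner is in house 3.
By clue 3, the person who enjoys pottery is in house 3.
From clue 5, the person who enjoys photography must be in house 4.
House 4 pet: only frog fits.
The only hobby still possible for house 2 is origami.
So: house 1 = rabbit/cooking, house 2 = parrot/origami, house 3 = lizard/pottery, house 4 = frog/photography.

lizard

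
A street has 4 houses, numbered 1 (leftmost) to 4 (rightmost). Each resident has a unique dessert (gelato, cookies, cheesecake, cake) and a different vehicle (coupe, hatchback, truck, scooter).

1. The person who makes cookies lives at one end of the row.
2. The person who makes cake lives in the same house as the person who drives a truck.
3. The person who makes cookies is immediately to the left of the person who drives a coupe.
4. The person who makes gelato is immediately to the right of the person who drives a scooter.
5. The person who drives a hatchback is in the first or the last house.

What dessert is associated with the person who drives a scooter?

cookies

The person who makes cookies is in house 1 (clue 3).
From clue 3, the person who drives a coupe must be in house 2.
The person who makes cake is narrowed to house 3 or 4; consider each.
Placing it in house 4 leads to a contradiction, so it's in house 3.
Clue 2: the person who drives a truck is in house 3.
The only vehicle still possible for house 1 is scooter.
The only vehicle still possible for house 4 is hatchback.
Clue 4 places the person who makes gelato in house 2.
The only dessert still possible for house 4 is cheesecake.
So: house 1 = cookies/scooter, house 2 = gelato/coupe, house 3 = cake/truck, house 4 = cheesecake/hatchback.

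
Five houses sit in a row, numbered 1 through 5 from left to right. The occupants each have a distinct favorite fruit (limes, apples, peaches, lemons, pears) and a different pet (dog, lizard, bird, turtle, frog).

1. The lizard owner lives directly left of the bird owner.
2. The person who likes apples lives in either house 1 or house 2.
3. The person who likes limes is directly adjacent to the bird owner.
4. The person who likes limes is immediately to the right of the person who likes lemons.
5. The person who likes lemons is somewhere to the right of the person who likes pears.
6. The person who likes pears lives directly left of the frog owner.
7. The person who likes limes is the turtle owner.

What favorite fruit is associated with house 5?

limes

The person who likes apples is narrowed to house 1 or 2; consider each.
Placing it in house 1 leads to a contradiction, so it's in house 2.
So house 1 gets dog for pet.
The person who likes lemons is narrowed to house 3 or 4; consider each.
Placing it in house 3 leads to a contradiction, so it's in house 4.
Clue 4: the person who likes limes is in house 5.
From clue 7, the turtle owner must be in house 5.
Clue 3: the bird owner is in house 4.
The only pet still possible for house 2 is frog.
House 3 pet: only lizard fits.
The person who likes pears is in house 1 (clue 6).
House 3's favorite fruit must be peaches (nothing else left).
So: house 1 = pears/dog, house 2 = apples/frog, house 3 = peaches/lizard, house 4 = lemons/bird, house 5 = limes/turtle.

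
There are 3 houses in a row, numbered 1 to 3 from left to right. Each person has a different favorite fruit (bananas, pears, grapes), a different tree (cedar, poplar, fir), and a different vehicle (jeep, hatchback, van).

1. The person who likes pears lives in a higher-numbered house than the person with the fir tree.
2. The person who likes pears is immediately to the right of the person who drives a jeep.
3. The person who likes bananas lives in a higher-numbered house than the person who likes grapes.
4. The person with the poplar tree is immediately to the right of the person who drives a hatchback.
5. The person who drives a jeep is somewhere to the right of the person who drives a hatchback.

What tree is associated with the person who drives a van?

cedar

The person who drives a jeep is in house 2 (clue 5).
Clue 5: the person who drives a hatchback is in house 1.
So house 1 gets grapes for favorite fruit.
House 3's vehicle must be van (nothing else left).
The person who likes pears is in house 3 (clue 2).
By clue 4, the person with the poplar tree is in house 2.
So house 2 gets bananas for favorite fruit.
House 1 tree: only fir fits.
House 3 tree: only cedar fits.
So: house 1 = grapes/fir/hatchback, house 2 = bananas/poplar/jeep, house 3 = pears/cedar/van.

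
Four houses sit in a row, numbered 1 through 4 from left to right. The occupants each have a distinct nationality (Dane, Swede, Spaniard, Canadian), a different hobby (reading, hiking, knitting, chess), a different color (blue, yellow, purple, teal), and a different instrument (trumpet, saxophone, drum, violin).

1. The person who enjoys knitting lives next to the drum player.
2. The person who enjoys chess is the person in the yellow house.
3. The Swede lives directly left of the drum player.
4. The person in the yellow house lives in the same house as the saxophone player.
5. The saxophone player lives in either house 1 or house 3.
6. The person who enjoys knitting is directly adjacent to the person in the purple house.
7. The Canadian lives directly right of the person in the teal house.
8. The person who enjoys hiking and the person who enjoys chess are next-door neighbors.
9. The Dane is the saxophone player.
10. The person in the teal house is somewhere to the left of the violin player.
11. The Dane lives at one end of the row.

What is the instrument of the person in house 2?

Clue 11 places the Dane in house 1.
Clue 9 places the saxophone player in house 1.
Clue 4 places the person in the yellow house in house 1.
By clue 2, the person who enjoys chess is in house 1.
By clue 8, the person who enjoys hiking is in house 2.
House 2 instrument: only trumpet fits.
The Canadian is narrowed to house 3 or 4; consider each.
Placing it in house 4 leads to a contradiction, so it's in house 3.
By clue 7, the person in the teal house is in house 2.
That leaves Spaniard as the nationality for house 4.
From clue 3, the drum player must be in house 3.
The only nationality still possible for house 2 is Swede.
So house 4 gets violin for instrument.
Clue 1 places the person who enjoys knitting in house 4.
Clue 6 places the person in the purple house in house 3.
House 3 hobby: only reading fits.
So house 4 gets blue for color.
So: house 1 = Dane/chess/yellow/saxophone, house 2 = Swede/hiking/teal/trumpet, house 3 = Canadian/reading/purple/drum, house 4 = Spaniard/knitting/blue/violin.

trumpet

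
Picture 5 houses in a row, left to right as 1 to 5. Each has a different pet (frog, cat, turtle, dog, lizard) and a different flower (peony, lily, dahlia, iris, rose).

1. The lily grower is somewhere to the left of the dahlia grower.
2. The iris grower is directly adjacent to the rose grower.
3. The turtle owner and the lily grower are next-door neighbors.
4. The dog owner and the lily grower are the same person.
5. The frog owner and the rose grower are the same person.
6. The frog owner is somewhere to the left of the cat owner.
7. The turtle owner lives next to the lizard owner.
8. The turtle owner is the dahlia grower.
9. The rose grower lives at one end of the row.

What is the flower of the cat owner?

iris

The frog owner is in house 1 (clue 5).
From clue 5, the rose grower must be in house 1.
From clue 2, the iris grower must be in house 2.
So house 2 gets cat for pet.
The dog owner is narrowed to house 3 or 4; consider each.
Placing it in house 4 leads to a contradiction, so it's in house 3.
From clue 4, the lily grower must be in house 3.
Clue 3: the turtle owner is in house 4.
Clue 7: the lizard owner is in house 5.
The dahlia grower is in house 4 (clue 8).
House 5's flower must be peony (nothing else left).
So: house 1 = frog/rose, house 2 = cat/iris, house 3 = dog/lily, house 4 = turtle/dahlia, house 5 = lizard/peony.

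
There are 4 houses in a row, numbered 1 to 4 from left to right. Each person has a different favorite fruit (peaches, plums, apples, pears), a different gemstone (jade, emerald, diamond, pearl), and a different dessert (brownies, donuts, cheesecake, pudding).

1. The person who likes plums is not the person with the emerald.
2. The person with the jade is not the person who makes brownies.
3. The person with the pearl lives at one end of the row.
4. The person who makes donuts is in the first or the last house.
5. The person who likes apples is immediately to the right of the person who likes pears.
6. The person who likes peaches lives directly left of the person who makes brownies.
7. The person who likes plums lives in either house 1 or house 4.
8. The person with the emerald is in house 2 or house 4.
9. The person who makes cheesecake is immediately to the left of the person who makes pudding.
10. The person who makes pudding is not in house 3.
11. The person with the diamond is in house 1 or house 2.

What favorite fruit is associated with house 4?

House 3 gemstone: only jade fits.
The only dessert still possible for house 3 is cheesecake.
From clue 9, the person who makes pudding must be in house 4.
House 1's dessert must be donuts (nothing else left).
The only dessert still possible for house 2 is brownies.
Clue 6: the person who likes peaches is in house 1.
House 4 favorite fruit: only plums fits.
Clue 1: the person with the emerald is in house 2.
Clue 5 places the person who likes apples in house 3.
Clue 5 places the person who likes pears in house 2.
House 1's gemstone must be diamond (nothing else left).
The only gemstone still possible for house 4 is pearl.
So: house 1 = peaches/diamond/donuts, house 2 = pears/emerald/brownies, house 3 = apples/jade/cheesecake, house 4 = plums/pearl/pudding.

plums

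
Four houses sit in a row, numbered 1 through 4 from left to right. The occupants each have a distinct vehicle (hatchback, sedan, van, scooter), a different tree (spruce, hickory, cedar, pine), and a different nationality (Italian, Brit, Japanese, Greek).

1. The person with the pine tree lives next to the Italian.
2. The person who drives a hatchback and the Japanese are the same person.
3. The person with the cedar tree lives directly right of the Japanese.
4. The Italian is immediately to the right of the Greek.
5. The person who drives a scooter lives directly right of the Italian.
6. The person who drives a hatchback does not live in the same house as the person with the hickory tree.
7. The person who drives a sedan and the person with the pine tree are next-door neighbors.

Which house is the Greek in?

House 4 nationality: only Brit fits.
The person who drives a scooter is narrowed to house 3 or 4; consider each.
Placing it in house 3 leads to a contradiction, so it's in house 4.
The Italian is in house 3 (clue 5).
By clue 4, the Greek is in house 2.
The only nationality still possible for house 1 is Japanese.
Clue 2: the person who drives a hatchback is in house 1.
Clue 3 places the person with the cedar tree in house 2.
So house 2 gets van for vehicle.
The only vehicle still possible for house 3 is sedan.
So house 1 gets spruce for tree.
House 3 tree: only hickory fits.
The only tree still possible for house 4 is pine.
So: house 1 = hatchback/spruce/Japanese, house 2 = van/cedar/Greek, house 3 = sedan/hickory/Italian, house 4 = scooter/pine/Brit.

2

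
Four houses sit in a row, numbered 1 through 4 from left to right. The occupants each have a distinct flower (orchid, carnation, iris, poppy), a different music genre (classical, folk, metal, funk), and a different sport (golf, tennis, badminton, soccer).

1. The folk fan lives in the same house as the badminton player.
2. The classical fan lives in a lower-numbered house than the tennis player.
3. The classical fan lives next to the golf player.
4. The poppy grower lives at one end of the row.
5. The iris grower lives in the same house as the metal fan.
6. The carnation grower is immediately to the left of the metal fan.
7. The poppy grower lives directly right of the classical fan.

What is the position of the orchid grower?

3

By clue 7, the poppy grower is in house 4.
From clue 7, the classical fan must be in house 3.
By clue 2, the tennis player is in house 4.
By clue 5, the iris grower is in house 2.
Clue 5: the metal fan is in house 2.
The carnation grower is in house 1 (clue 6).
So house 3 gets orchid for flower.
That leaves soccer as the sport for house 3.
Clue 1 places the folk fan in house 1.
The badminton player is in house 1 (clue 1).
That leaves funk as the music genre for house 4.
The only sport still possible for house 2 is golf.
So: house 1 = carnation/folk/badminton, house 2 = iris/metal/golf, house 3 = orchid/classical/soccer, house 4 = poppy/funk/tennis.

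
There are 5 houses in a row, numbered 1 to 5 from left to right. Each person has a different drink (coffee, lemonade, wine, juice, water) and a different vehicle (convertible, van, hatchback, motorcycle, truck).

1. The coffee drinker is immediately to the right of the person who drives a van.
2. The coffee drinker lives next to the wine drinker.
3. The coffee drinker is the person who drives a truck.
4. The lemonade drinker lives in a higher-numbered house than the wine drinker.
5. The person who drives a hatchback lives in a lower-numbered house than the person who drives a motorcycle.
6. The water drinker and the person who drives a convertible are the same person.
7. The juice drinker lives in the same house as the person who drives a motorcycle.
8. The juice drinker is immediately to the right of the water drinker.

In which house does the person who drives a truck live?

2

The coffee drinker is narrowed to house 2 or 3 or 4 or 5; consider each.
Placing it in house 3 and house 4 and house 5 leads to a contradiction, so it's in house 2.
From clue 1, the person who drives a van must be in house 1.
By clue 3, the person who drives a truck is in house 2.
House 5's vehicle must be motorcycle (nothing else left).
Clue 7: the juice drinker is in house 5.
The water drinker is in house 4 (clue 8).
House 1's drink must be wine (nothing else left).
So house 3 gets lemonade for drink.
The person who drives a convertible is in house 4 (clue 6).
The only vehicle still possible for house 3 is hatchback.
So: house 1 = wine/van, house 2 = coffee/truck, house 3 = lemonade/hatchback, house 4 = water/convertible, house 5 = juice/motorcycle.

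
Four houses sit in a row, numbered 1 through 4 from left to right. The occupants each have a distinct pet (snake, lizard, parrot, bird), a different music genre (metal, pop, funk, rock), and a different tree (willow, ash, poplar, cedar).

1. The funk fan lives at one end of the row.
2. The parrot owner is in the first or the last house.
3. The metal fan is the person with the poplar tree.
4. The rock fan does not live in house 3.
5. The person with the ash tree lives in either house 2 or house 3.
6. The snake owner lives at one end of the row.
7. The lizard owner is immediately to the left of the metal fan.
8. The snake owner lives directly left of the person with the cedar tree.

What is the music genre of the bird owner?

Clue 8 places the snake owner in house 1.
Clue 8 places the person with the cedar tree in house 2.
That leaves parrot as the pet for house 4.
House 1's tree must be willow (nothing else left).
So house 3 gets ash for tree.
So house 4 gets poplar for tree.
Clue 3: the metal fan is in house 4.
From clue 7, the lizard owner must be in house 3.
House 2's pet must be bird (nothing else left).
The only music genre still possible for house 1 is funk.
The only music genre still possible for house 2 is rock.
So house 3 gets pop for music genre.
So: house 1 = snake/funk/willow, house 2 = bird/rock/cedar, house 3 = lizard/pop/ash, house 4 = parrot/metal/poplar.

rock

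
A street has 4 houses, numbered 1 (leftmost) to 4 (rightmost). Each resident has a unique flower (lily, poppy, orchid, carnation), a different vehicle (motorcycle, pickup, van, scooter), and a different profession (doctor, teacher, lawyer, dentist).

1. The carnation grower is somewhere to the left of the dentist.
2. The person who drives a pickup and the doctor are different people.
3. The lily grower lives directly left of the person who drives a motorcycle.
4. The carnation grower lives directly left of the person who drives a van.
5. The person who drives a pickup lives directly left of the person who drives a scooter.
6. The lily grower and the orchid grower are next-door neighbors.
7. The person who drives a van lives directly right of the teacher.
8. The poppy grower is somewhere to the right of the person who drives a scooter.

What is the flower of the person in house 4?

House 1's vehicle must be pickup (nothing else left).
The person who drives a scooter is in house 2 (clue 5).
House 1's flower must be orchid (nothing else left).
House 4's flower must be poppy (nothing else left).
House 1's profession must be lawyer (nothing else left).
From clue 6, the lily grower must be in house 2.
The only flower still possible for house 3 is carnation.
From clue 1, the dentist must be in house 4.
Clue 3 places the person who drives a motorcycle in house 3.
The person who drives a van is in house 4 (clue 4).
Clue 7 places the teacher in house 3.
House 2's profession must be doctor (nothing else left).
So: house 1 = orchid/pickup/lawyer, house 2 = lily/scooter/doctor, house 3 = carnation/motorcycle/teacher, house 4 = poppy/van/dentist.

poppy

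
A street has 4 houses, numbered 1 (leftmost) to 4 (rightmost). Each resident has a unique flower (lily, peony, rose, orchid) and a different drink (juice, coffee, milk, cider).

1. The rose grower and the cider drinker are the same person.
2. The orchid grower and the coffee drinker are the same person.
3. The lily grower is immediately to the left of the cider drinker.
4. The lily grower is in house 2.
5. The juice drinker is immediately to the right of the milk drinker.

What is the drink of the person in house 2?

Clue 4: the lily grower is in house 2.
Clue 3 places the cider drinker in house 3.
Clue 1: the rose grower is in house 3.
The juice drinker is in house 2 (clue 5).
From clue 5, the milk drinker must be in house 1.
House 4's drink must be coffee (nothing else left).
Clue 2 places the orchid grower in house 4.
House 1's flower must be peony (nothing else left).
So: house 1 = peony/milk, house 2 = lily/juice, house 3 = rose/cider, house 4 = orchid/coffee.

juice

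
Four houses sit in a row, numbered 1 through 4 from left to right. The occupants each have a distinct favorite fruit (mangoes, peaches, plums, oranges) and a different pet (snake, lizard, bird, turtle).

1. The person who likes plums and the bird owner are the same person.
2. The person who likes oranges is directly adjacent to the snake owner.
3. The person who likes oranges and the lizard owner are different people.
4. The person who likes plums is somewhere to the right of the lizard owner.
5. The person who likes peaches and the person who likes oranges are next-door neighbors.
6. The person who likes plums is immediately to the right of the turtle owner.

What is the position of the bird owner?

The person who likes plums is narrowed to house 2 or 3 or 4; consider each.
Placing it in house 2 and house 3 leads to a contradiction, so it's in house 4.
By clue 1, the bird owner is in house 4.
Clue 6 places the turtle owner in house 3.
The lizard owner is narrowed to house 1 or 2; consider each.
Placing it in house 2 leads to a contradiction, so it's in house 1.
House 2 pet: only snake fits.
Clue 2: the person who likes oranges is in house 3.
From clue 5, the person who likes peaches must be in house 2.
House 1's favorite fruit must be mangoes (nothing else left).
So: house 1 = mangoes/lizard, house 2 = peaches/snake, house 3 = oranges/turtle, house 4 = plums/bird.

4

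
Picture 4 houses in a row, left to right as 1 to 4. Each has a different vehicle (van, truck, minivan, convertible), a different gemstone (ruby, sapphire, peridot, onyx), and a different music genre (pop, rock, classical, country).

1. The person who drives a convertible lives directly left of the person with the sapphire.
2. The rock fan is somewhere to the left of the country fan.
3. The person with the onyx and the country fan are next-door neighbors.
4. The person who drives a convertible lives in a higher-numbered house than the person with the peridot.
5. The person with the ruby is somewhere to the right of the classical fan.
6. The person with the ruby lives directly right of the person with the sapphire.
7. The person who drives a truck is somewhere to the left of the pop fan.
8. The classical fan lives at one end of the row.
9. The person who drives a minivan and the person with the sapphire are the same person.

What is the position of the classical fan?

From clue 8, the classical fan must be in house 1.
That leaves van as the vehicle for house 4.
By clue 1, the person who drives a convertible is in house 2.
Clue 1: the person with the sapphire is in house 3.
Clue 4: the person with the peridot is in house 1.
The person with the ruby is in house 4 (clue 6).
The person who drives a minivan is in house 3 (clue 9).
House 1 vehicle: only truck fits.
That leaves onyx as the gemstone for house 2.
The country fan is in house 3 (clue 3).
The only music genre still possible for house 4 is pop.
That leaves rock as the music genre for house 2.
So: house 1 = truck/peridot/classical, house 2 = convertible/onyx/rock, house 3 = minivan/sapphire/country, house 4 = van/ruby/pop.

1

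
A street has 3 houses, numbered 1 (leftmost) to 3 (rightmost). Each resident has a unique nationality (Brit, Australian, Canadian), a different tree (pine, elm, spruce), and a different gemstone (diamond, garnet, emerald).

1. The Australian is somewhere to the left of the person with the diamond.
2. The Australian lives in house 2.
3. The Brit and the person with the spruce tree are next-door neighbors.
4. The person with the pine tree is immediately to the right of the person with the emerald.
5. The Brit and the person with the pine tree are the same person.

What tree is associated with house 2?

By clue 2, the Australian is in house 2.
The only nationality still possible for house 1 is Canadian.
The only nationality still possible for house 3 is Brit.
By clue 1, the person with the diamond is in house 3.
Clue 3: the person with the spruce tree is in house 2.
The person with the pine tree is in house 3 (clue 5).
So house 1 gets elm for tree.
From clue 4, the person with the emerald must be in house 2.
The only gemstone still possible for house 1 is garnet.
So: house 1 = Canadian/elm/garnet, house 2 = Australian/spruce/emerald, house 3 = Brit/pine/diamond.

spruce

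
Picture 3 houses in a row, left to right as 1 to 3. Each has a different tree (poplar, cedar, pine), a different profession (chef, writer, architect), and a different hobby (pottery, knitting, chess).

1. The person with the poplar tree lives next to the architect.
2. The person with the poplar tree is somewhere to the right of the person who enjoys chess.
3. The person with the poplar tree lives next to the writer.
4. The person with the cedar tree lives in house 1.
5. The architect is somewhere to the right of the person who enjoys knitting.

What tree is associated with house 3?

pine

The person with the cedar tree is in house 1 (clue 4).
So house 3 gets pottery for hobby.
The person with the pine tree is narrowed to house 2 or 3; consider each.
Placing it in house 2 leads to a contradiction, so it's in house 3.
That leaves poplar as the tree for house 2.
Clue 1: the architect is in house 3.
From clue 2, the person who enjoys chess must be in house 1.
So house 2 gets chef for profession.
So house 2 gets knitting for hobby.
The only profession still possible for house 1 is writer.
So: house 1 = cedar/writer/chess, house 2 = poplar/chef/knitting, house 3 = pine/architect/pottery.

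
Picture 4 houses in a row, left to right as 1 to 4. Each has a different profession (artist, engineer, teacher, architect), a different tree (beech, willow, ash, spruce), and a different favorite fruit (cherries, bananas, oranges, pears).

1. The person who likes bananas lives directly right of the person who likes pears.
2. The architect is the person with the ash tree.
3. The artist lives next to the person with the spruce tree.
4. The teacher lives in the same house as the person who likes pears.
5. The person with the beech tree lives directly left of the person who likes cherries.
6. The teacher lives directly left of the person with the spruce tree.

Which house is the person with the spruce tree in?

2

The teacher is narrowed to house 1 or 2 or 3; consider each.
Placing it in house 2 and house 3 leads to a contradiction, so it's in house 1.
From clue 4, the person who likes pears must be in house 1.
From clue 6, the person with the spruce tree must be in house 2.
Clue 1: the person who likes bananas is in house 2.
Clue 3 places the artist in house 3.
That leaves engineer as the profession for house 2.
House 4's profession must be architect (nothing else left).
House 3 favorite fruit: only oranges fits.
The only favorite fruit still possible for house 4 is cherries.
Clue 2: the person with the ash tree is in house 4.
The person with the beech tree is in house 3 (clue 5).
The only tree still possible for house 1 is willow.
So: house 1 = teacher/willow/pears, house 2 = engineer/spruce/bananas, house 3 = artist/beech/oranges, house 4 = architect/ash/cherries.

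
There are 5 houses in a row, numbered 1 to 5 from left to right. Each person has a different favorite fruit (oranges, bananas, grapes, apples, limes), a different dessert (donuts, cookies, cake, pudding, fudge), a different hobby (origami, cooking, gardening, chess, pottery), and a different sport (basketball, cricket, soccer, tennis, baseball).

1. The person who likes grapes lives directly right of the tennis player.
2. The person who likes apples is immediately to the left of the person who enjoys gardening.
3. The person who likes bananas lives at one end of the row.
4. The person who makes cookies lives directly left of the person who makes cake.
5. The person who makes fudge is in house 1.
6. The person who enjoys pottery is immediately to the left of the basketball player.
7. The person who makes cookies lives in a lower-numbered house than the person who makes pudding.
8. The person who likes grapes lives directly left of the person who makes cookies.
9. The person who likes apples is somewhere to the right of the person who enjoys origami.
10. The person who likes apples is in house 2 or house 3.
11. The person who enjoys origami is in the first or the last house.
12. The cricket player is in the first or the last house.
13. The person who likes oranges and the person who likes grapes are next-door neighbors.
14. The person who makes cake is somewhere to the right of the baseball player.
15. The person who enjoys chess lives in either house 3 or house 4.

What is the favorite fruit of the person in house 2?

Clue 5: the person who makes fudge is in house 1.
The person who enjoys origami is in house 1 (clue 11).
So house 2 gets donuts for dessert.
The only dessert still possible for house 3 is cookies.
The only hobby still possible for house 5 is cooking.
The person who makes cake is in house 4 (clue 4).
Clue 8 places the person who likes grapes in house 2.
House 3 favorite fruit: only apples fits.
That leaves limes as the favorite fruit for house 4.
House 5's favorite fruit must be bananas (nothing else left).
That leaves pudding as the dessert for house 5.
So house 2 gets pottery for hobby.
By clue 1, the tennis player is in house 1.
Clue 2 places the person who enjoys gardening in house 4.
From clue 6, the basketball player must be in house 3.
The only favorite fruit still possible for house 1 is oranges.
The only hobby still possible for house 3 is chess.
That leaves baseball as the sport for house 2.
House 4's sport must be soccer (nothing else left).
The only sport still possible for house 5 is cricket.
So: house 1 = oranges/fudge/origami/tennis, house 2 = grapes/donuts/pottery/baseball, house 3 = apples/cookies/chess/basketball, house 4 = limes/cake/gardening/soccer, house 5 = bananas/pudding/cooking/cricket.

grapes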